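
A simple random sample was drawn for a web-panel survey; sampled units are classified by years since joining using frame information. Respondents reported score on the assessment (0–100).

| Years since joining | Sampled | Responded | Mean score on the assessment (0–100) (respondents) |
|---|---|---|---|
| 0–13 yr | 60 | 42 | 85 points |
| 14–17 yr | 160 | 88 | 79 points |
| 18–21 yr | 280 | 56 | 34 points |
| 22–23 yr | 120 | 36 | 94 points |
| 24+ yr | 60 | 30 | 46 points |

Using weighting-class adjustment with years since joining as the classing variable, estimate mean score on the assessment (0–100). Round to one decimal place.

60.7

Class response rates: 0–13 yr 42/60 = 70%, 14–17 yr 88/160 = 55%, 18–21 yr 56/280 = 20%, 22–23 yr 36/120 = 30%, 24+ yr 30/60 = 50%.
Each respondent's weight = sampled/responded in their class; summing within a class gives n_sampled, so:
  0–13 yr: 60 × 85 = 5100
  14–17 yr: 160 × 79 = 12,640
  18–21 yr: 280 × 34 = 9520
  22–23 yr: 120 × 94 = 11,280
  24+ yr: 60 × 46 = 2760
Adjusted estimate = 41,300 / 680 = 60.7353 → 60.7.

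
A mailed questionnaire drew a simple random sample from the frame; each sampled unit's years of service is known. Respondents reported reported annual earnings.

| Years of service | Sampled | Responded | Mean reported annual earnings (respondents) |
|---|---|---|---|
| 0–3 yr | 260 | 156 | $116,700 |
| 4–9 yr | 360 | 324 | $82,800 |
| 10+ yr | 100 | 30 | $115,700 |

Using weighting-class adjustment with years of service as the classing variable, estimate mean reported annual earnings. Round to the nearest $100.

$99,600

Response rates by class: 0–3 yr 156/260 = 60%, 4–9 yr 324/360 = 90%, 10+ yr 30/100 = 30%.
Weighting each respondent by the inverse class response rate inflates each class back to its sampled size, so the class weight is n_sampled:
  0–3 yr: 260 × 116,700 = 30,342,000
  4–9 yr: 360 × 82,800 = 29,808,000
  10+ yr: 100 × 115,700 = 11,570,000
Adjusted estimate = 71,720,000 / 720 = 99611.1 → $99,600.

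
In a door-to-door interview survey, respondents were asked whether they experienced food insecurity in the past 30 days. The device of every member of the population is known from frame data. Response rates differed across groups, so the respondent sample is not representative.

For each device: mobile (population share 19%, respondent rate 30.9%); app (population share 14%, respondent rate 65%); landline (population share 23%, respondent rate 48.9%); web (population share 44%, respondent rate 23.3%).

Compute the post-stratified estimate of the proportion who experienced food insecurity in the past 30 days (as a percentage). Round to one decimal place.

36.5%

Post-stratification weights by population share, not respondent share:
  mobile: 0.19 × 30.9 = 5.871
  app: 0.14 × 65 = 9.1
  landline: 0.23 × 48.9 = 11.247
  web: 0.44 × 23.3 = 10.252
Post-stratified estimate = 36.47 → 36.5%.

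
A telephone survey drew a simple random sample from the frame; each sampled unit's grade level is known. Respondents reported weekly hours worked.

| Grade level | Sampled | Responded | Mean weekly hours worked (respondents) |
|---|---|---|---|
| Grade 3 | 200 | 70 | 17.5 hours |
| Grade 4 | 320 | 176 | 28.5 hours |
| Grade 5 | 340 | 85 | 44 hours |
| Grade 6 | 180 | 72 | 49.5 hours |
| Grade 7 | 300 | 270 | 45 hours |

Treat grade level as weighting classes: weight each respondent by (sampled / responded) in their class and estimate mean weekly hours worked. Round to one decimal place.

37.3

Class response rates: Grade 3 70/200 = 35%, Grade 4 176/320 = 55%, Grade 5 85/340 = 25%, Grade 6 72/180 = 40%, Grade 7 270/300 = 90%.
Weighting each respondent by the inverse class response rate inflates each class back to its sampled size, so the class weight is n_sampled:
  Grade 3: 200 × 17.5 = 3500
  Grade 4: 320 × 28.5 = 9120
  Grade 5: 340 × 44 = 14,960
  Grade 6: 180 × 49.5 = 8910
  Grade 7: 300 × 45 = 13,500
Adjusted estimate = 49,990 / 1,340 = 37.306 → 37.3.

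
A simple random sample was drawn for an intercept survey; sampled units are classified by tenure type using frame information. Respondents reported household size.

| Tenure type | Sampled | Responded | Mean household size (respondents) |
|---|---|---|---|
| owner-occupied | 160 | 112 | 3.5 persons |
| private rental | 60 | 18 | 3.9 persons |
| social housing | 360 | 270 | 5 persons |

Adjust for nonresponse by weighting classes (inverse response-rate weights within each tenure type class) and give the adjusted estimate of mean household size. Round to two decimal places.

Class response rates: owner-occupied 112/160 = 70%, private rental 18/60 = 30%, social housing 270/360 = 75%.
With weight = n_sampled/n_responded per class, the weighted class total is n_sampled:
  owner-occupied: 160 × 3.5 = 560
  private rental: 60 × 3.9 = 234
  social housing: 360 × 5 = 1800
Adjusted estimate = 2594 / 580 = 4.47241 → 4.47.

4.47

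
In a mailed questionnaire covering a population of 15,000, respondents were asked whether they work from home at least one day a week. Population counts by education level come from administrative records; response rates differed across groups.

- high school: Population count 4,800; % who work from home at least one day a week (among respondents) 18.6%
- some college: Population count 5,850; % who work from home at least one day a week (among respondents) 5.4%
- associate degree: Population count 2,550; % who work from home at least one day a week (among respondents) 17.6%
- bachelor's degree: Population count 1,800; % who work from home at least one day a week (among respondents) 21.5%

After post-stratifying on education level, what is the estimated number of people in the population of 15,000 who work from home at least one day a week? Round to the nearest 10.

2,040

Each cell contributes its population count × the respondent rate:
  high school: 4,800 × 18.6% = 892.8
  some college: 5,850 × 5.4% = 315.9
  associate degree: 2,550 × 17.6% = 448.8
  bachelor's degree: 1,800 × 21.5% = 387
Estimated total = 2044.5 → 2,040.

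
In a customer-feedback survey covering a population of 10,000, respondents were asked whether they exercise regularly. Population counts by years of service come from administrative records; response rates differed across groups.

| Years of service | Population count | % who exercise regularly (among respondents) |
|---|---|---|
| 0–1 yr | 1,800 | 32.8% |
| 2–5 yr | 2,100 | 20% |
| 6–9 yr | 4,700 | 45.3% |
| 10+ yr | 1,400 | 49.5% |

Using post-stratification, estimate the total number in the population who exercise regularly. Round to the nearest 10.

3,830

Estimated count per cell = population count × respondent percentage:
  0–1 yr: 1,800 × 32.8% = 590.4
  2–5 yr: 2,100 × 20% = 420
  6–9 yr: 4,700 × 45.3% = 2129.1
  10+ yr: 1,400 × 49.5% = 693
Estimated total = 3832.5 → 3,830.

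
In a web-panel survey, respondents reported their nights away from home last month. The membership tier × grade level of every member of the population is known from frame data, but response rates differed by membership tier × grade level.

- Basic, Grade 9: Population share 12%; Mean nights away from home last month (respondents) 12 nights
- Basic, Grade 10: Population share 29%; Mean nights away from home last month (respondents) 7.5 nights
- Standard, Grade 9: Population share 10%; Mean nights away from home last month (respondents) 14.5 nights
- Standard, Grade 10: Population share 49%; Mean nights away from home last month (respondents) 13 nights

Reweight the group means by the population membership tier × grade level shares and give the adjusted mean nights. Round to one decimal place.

11.4

Post-stratification weights by population share, not respondent share:
  Basic, Grade 9: 0.12 × 12 = 1.44
  Basic, Grade 10: 0.29 × 7.5 = 2.175
  Standard, Grade 9: 0.1 × 14.5 = 1.45
  Standard, Grade 10: 0.49 × 13 = 6.37
Post-stratified estimate = 11.435 → 11.4.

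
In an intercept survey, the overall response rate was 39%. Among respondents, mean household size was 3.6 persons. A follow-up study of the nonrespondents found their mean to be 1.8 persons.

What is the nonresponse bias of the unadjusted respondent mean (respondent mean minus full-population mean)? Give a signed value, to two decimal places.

Nonresponse fraction = 1 − 0.39 = 0.61.
Bias = (nonresponse fraction) × (respondent mean − nonrespondent mean)
     = 0.61 × (3.6 − 1.8) = 0.61 × 1.8 = 1.098.

+1.10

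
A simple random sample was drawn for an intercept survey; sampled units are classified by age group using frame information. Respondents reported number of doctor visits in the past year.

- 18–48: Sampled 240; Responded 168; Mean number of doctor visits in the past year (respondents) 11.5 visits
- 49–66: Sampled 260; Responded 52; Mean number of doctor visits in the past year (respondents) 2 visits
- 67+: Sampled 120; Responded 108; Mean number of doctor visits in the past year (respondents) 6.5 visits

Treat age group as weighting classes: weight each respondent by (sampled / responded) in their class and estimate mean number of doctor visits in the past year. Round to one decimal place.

6.5

Response rates by class: 18–48 168/240 = 70%, 49–66 52/260 = 20%, 67+ 108/120 = 90%.
Inverse-response-rate weighting restores each class to its sampled count, so class totals weight by n_sampled:
  18–48: 240 × 11.5 = 2760
  49–66: 260 × 2 = 520
  67+: 120 × 6.5 = 780
Adjusted estimate = 4060 / 620 = 6.54839 → 6.5.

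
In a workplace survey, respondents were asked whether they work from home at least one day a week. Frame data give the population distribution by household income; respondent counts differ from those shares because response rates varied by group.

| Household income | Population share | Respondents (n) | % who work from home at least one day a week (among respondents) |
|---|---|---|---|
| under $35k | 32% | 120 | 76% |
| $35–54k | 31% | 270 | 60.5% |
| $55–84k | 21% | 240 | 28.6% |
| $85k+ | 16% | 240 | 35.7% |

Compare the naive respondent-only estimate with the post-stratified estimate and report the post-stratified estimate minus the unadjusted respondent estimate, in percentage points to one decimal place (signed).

Unadjusted (pooled respondent) estimate weights by respondent counts:
  (120/870)×76 + (270/870)×60.5 + (240/870)×28.6 + (240/870)×35.7 = 46.9966%
Reweighting by population household income shares:
  0.32×76 + 0.31×60.5 + 0.21×28.6 + 0.16×35.7 = 54.793%
Difference = 54.793 − 46.9966 = 7.7964 pp.

+7.8 percentage points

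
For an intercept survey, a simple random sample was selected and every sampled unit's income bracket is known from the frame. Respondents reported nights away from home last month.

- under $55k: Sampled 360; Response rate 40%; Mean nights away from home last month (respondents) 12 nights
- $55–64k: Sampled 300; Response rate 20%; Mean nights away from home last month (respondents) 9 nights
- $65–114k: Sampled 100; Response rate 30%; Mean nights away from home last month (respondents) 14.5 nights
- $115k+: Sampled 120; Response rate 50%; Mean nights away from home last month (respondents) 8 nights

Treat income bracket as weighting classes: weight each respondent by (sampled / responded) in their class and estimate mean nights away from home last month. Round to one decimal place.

10.7

Inverse-response-rate weighting restores each class to its sampled count, so class totals weight by n_sampled:
  under $55k: 360 × 12 = 4320
  $55–64k: 300 × 9 = 2700
  $65–114k: 100 × 14.5 = 1450
  $115k+: 120 × 8 = 960
Adjusted estimate = 9430 / 880 = 10.7159 → 10.7.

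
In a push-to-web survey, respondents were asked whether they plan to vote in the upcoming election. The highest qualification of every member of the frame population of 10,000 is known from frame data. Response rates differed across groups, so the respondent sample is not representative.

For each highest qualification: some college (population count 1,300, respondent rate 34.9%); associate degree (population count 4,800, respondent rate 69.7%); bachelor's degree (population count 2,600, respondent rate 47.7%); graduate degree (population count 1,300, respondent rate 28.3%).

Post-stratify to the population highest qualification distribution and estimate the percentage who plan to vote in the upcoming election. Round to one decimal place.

54.1%

Reweight to the known highest qualification distribution:
  some college: (1,300/10,000) × 34.9 = 4.537
  associate degree: (4,800/10,000) × 69.7 = 33.456
  bachelor's degree: (2,600/10,000) × 47.7 = 12.402
  graduate degree: (1,300/10,000) × 28.3 = 3.679
Post-stratified estimate = 54.074 → 54.1%.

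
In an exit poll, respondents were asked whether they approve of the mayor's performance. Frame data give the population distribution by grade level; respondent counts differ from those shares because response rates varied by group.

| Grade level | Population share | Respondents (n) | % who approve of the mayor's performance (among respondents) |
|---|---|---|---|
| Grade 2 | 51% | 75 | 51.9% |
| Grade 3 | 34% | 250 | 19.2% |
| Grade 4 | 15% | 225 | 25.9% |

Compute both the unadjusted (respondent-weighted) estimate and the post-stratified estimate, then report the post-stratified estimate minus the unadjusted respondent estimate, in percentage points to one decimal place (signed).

Without adjustment, the pooled respondent share is:
  (75/550)×51.9 + (250/550)×19.2 + (225/550)×25.9 = 26.4%
Post-stratifying to population shares instead:
  0.51×51.9 + 0.34×19.2 + 0.15×25.9 = 36.882%
Difference = 36.882 − 26.4 = 10.482 pp.

+10.5 percentage points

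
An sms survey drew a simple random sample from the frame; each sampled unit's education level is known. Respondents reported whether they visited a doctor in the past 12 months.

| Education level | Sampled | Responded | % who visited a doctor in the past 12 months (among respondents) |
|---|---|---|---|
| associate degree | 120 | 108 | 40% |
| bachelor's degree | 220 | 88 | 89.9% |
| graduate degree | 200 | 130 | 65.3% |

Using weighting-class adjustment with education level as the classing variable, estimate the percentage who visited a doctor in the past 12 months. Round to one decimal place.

Response rates by class: associate degree 108/120 = 90%, bachelor's degree 88/220 = 40%, graduate degree 130/200 = 65%.
Weighting each respondent by the inverse class response rate inflates each class back to its sampled size, so the class weight is n_sampled:
  associate degree: 120 × 40 = 4800
  bachelor's degree: 220 × 89.9 = 19,778
  graduate degree: 200 × 65.3 = 13,060
Adjusted estimate = 37,638 / 540 = 69.7 → 69.7%.

69.7%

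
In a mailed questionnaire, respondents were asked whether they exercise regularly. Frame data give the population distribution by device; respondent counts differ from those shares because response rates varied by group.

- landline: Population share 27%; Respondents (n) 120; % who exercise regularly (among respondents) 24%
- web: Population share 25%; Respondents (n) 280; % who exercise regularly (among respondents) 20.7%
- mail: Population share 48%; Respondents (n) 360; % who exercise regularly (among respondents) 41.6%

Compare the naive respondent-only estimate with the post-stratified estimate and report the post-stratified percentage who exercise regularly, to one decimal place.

Without adjustment, the pooled respondent share is:
  (120/760)×24 + (280/760)×20.7 + (360/760)×41.6 = 31.1211%
Reweighting by population device shares:
  0.27×24 + 0.25×20.7 + 0.48×41.6 = 31.623%

31.6%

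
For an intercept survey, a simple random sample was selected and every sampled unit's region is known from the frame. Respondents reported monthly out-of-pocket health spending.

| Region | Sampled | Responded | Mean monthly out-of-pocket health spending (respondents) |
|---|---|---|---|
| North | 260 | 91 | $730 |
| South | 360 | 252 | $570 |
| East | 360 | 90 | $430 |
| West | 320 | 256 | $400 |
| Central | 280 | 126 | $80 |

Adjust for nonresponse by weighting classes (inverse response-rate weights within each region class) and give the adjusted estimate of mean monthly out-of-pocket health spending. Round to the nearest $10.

$440

Class response rates: North 91/260 = 35%, South 252/360 = 70%, East 90/360 = 25%, West 256/320 = 80%, Central 126/280 = 45%.
With weight = n_sampled/n_responded per class, the weighted class total is n_sampled:
  North: 260 × 730 = 189,800
  South: 360 × 570 = 205,200
  East: 360 × 430 = 154,800
  West: 320 × 400 = 128,000
  Central: 280 × 80 = 22,400
Adjusted estimate = 700,200 / 1,580 = 443.165 → $440.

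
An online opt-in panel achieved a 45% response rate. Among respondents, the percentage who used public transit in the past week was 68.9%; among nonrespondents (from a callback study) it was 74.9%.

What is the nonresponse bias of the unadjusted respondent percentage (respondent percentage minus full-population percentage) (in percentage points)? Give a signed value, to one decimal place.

Nonresponse fraction = 1 − 0.45 = 0.55.
Bias = (nonresponse fraction) × (respondent percentage − nonrespondent percentage)
     = 0.55 × (68.9 − 74.9) = 0.55 × -6 = -3.3.

-3.3 percentage points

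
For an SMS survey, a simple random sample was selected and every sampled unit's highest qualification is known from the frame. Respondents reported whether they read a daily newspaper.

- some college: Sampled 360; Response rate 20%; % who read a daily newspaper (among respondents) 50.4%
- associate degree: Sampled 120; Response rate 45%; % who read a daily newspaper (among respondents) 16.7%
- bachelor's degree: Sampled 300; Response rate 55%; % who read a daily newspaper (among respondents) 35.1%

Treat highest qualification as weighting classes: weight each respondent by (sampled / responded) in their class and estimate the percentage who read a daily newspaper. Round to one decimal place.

Each respondent's weight = sampled/responded in their class; summing within a class gives n_sampled, so:
  some college: 360 × 50.4 = 18,144
  associate degree: 120 × 16.7 = 2004
  bachelor's degree: 300 × 35.1 = 10,530
Adjusted estimate = 30,678 / 780 = 39.3308 → 39.3%.

39.3%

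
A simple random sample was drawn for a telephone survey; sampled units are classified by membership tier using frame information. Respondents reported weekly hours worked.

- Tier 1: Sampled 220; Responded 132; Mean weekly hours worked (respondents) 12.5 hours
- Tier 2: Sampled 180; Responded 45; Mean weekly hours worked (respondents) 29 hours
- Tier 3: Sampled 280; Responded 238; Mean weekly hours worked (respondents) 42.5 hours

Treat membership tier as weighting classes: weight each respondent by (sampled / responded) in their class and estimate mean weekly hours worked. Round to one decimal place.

29.2

Response rates by class: Tier 1 132/220 = 60%, Tier 2 45/180 = 25%, Tier 3 238/280 = 85%.
Each respondent's weight = sampled/responded in their class; summing within a class gives n_sampled, so:
  Tier 1: 220 × 12.5 = 2750
  Tier 2: 180 × 29 = 5220
  Tier 3: 280 × 42.5 = 11,900
Adjusted estimate = 19,870 / 680 = 29.2206 → 29.2.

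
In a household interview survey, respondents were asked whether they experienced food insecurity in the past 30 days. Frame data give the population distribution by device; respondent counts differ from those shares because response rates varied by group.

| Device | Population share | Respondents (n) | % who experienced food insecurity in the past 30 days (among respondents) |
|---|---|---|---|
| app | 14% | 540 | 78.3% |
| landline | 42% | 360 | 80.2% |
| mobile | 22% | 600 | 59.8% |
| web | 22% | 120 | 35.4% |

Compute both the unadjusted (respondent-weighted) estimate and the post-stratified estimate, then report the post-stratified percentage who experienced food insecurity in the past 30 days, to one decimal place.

Without adjustment, the pooled respondent share is:
  (540/1620)×78.3 + (360/1620)×80.2 + (600/1620)×59.8 + (120/1620)×35.4 = 68.6926%
Post-stratifying to population shares instead:
  0.14×78.3 + 0.42×80.2 + 0.22×59.8 + 0.22×35.4 = 65.59%

65.6%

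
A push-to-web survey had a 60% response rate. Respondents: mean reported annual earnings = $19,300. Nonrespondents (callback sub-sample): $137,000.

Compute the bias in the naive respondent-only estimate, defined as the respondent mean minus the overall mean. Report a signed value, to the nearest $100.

Nonresponse fraction = 1 − 0.6 = 0.4.
Bias = (nonresponse fraction) × (respondent mean − nonrespondent mean)
     = 0.4 × (19,300 − 137,000) = 0.4 × -117,700 = -47,080.

-$47,100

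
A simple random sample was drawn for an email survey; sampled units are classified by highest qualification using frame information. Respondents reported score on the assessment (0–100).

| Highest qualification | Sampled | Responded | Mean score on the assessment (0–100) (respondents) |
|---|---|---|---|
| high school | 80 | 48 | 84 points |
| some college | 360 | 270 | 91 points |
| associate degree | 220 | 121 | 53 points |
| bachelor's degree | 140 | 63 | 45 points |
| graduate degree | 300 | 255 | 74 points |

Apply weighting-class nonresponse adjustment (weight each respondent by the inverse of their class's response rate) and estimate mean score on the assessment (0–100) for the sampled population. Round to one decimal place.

72.4

Class response rates: high school 48/80 = 60%, some college 270/360 = 75%, associate degree 121/220 = 55%, bachelor's degree 63/140 = 45%, graduate degree 255/300 = 85%.
Each respondent's weight = sampled/responded in their class; summing within a class gives n_sampled, so:
  high school: 80 × 84 = 6720
  some college: 360 × 91 = 32,760
  associate degree: 220 × 53 = 11,660
  bachelor's degree: 140 × 45 = 6300
  graduate degree: 300 × 74 = 22,200
Adjusted estimate = 79,640 / 1,100 = 72.4 → 72.4.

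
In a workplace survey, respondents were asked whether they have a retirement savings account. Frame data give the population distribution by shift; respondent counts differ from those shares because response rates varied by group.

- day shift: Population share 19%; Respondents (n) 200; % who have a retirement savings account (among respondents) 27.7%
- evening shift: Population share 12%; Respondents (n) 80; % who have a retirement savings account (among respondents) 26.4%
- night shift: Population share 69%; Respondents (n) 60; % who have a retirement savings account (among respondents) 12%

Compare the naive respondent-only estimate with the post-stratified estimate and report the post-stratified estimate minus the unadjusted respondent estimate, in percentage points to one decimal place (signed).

Without adjustment, the pooled respondent share is:
  (200/340)×27.7 + (80/340)×26.4 + (60/340)×12 = 24.6235%
Reweighting by population shift shares:
  0.19×27.7 + 0.12×26.4 + 0.69×12 = 16.711%
Difference = 16.711 − 24.6235 = -7.9125 pp.

-7.9 percentage points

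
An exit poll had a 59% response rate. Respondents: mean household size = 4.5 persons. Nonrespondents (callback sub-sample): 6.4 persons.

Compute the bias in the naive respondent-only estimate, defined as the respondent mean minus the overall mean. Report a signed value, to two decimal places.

-0.78

Nonresponse fraction = 1 − 0.59 = 0.41.
Bias = (nonresponse fraction) × (respondent mean − nonrespondent mean)
     = 0.41 × (4.5 − 6.4) = 0.41 × -1.9 = -0.779.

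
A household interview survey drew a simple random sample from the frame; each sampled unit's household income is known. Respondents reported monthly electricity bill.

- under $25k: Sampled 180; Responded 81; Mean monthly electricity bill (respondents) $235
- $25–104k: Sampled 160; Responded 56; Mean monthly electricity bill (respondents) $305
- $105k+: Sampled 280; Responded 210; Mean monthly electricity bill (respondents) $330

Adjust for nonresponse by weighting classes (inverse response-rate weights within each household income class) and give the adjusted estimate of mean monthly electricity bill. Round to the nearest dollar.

Response rates by class: under $25k 81/180 = 45%, $25–104k 56/160 = 35%, $105k+ 210/280 = 75%.
With weight = n_sampled/n_responded per class, the weighted class total is n_sampled:
  under $25k: 180 × 235 = 42,300
  $25–104k: 160 × 305 = 48,800
  $105k+: 280 × 330 = 92,400
Adjusted estimate = 183,500 / 620 = 295.968 → $296.

$296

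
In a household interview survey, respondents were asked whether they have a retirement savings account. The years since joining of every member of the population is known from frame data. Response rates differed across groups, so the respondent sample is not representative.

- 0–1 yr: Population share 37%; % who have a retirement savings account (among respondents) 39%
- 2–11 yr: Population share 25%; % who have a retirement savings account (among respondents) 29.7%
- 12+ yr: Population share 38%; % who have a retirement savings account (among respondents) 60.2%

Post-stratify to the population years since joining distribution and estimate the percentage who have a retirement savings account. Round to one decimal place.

44.7%

Each cell contributes population-share × respondent value:
  0–1 yr: 0.37 × 39 = 14.43
  2–11 yr: 0.25 × 29.7 = 7.425
  12+ yr: 0.38 × 60.2 = 22.876
Post-stratified estimate = 44.731 → 44.7%.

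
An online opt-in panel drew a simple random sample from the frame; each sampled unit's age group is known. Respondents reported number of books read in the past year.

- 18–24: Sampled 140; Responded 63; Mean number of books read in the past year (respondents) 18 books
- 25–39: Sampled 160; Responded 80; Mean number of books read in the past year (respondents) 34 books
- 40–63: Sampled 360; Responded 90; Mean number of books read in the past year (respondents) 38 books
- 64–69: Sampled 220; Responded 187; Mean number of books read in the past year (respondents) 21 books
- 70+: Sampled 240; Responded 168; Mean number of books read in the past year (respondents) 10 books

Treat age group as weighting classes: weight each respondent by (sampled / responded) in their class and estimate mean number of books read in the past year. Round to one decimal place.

25.6

Class response rates: 18–24 63/140 = 45%, 25–39 80/160 = 50%, 40–63 90/360 = 25%, 64–69 187/220 = 85%, 70+ 168/240 = 70%.
With weight = n_sampled/n_responded per class, the weighted class total is n_sampled:
  18–24: 140 × 18 = 2520
  25–39: 160 × 34 = 5440
  40–63: 360 × 38 = 13,680
  64–69: 220 × 21 = 4620
  70+: 240 × 10 = 2400
Adjusted estimate = 28,660 / 1,120 = 25.5893 → 25.6.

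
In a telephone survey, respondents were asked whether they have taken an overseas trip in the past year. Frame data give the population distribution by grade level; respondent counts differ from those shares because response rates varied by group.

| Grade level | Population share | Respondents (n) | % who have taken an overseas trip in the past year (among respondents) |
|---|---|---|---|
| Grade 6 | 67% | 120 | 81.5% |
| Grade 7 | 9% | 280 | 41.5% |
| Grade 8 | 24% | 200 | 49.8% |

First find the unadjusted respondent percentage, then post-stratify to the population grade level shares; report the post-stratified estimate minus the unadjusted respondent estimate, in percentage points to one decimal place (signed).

Unadjusted (pooled respondent) estimate weights by respondent counts:
  (120/600)×81.5 + (280/600)×41.5 + (200/600)×49.8 = 52.2667%
Reweighting by population grade level shares:
  0.67×81.5 + 0.09×41.5 + 0.24×49.8 = 70.292%
Difference = 70.292 − 52.2667 = 18.0253 pp.

+18.0 percentage points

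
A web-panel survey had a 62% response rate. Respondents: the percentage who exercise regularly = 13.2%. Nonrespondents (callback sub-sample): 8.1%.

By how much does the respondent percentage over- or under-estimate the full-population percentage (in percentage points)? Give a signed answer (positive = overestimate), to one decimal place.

+1.9 percentage points

Nonresponse fraction = 1 − 0.62 = 0.38.
Bias = (nonresponse fraction) × (respondent percentage − nonrespondent percentage)
     = 0.38 × (13.2 − 8.1) = 0.38 × 5.1 = 1.938.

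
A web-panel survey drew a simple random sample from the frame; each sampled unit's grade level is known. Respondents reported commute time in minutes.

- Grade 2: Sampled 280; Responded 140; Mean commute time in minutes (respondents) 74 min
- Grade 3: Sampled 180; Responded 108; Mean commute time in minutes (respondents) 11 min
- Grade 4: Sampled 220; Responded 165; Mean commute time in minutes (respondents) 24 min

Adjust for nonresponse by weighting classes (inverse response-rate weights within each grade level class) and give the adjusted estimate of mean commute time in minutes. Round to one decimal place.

41.1

Class response rates: Grade 2 140/280 = 50%, Grade 3 108/180 = 60%, Grade 4 165/220 = 75%.
Weighting each respondent by the inverse class response rate inflates each class back to its sampled size, so the class weight is n_sampled:
  Grade 2: 280 × 74 = 20,720
  Grade 3: 180 × 11 = 1980
  Grade 4: 220 × 24 = 5280
Adjusted estimate = 27,980 / 680 = 41.1471 → 41.1.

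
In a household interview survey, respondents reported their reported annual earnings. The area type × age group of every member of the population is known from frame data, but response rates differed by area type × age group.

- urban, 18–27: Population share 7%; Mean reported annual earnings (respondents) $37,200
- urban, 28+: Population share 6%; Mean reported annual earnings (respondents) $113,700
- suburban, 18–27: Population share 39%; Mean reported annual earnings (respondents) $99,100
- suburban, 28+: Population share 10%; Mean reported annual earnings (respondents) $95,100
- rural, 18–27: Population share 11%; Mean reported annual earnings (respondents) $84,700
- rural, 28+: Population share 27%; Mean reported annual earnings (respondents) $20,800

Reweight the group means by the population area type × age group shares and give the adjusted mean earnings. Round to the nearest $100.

$72,500

Weight each group's respondent value by its population share:
  urban, 18–27: 0.07 × 37,200 = 2604
  urban, 28+: 0.06 × 113,700 = 6822
  suburban, 18–27: 0.39 × 99,100 = 38,649
  suburban, 28+: 0.1 × 95,100 = 9510
  rural, 18–27: 0.11 × 84,700 = 9317
  rural, 28+: 0.27 × 20,800 = 5616
Post-stratified estimate = 72,518 → $72,500.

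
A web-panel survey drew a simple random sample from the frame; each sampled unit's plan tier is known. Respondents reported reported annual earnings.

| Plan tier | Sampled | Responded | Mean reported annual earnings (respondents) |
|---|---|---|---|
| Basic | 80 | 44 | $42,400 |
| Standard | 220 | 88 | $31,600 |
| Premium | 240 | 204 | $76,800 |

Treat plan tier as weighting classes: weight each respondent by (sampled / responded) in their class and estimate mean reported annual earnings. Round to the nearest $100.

$53,300

Class response rates: Basic 44/80 = 55%, Standard 88/220 = 40%, Premium 204/240 = 85%.
Each respondent's weight = sampled/responded in their class; summing within a class gives n_sampled, so:
  Basic: 80 × 42,400 = 3,392,000
  Standard: 220 × 31,600 = 6,952,000
  Premium: 240 × 76,800 = 18,432,000
Adjusted estimate = 28,776,000 / 540 = 53288.9 → $53,300.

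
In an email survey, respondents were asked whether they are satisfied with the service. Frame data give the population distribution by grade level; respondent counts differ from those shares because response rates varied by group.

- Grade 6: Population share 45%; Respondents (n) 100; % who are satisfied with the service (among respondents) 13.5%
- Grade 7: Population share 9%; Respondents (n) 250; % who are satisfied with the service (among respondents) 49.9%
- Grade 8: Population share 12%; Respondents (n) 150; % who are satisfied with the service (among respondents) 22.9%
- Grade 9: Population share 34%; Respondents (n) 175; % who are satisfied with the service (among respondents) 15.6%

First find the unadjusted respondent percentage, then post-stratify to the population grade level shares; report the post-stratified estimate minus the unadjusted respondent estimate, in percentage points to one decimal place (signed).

-11.0 percentage points

Unadjusted (pooled respondent) estimate weights by respondent counts:
  (100/675)×13.5 + (250/675)×49.9 + (150/675)×22.9 + (175/675)×15.6 = 29.6148%
Reweighting by population grade level shares:
  0.45×13.5 + 0.09×49.9 + 0.12×22.9 + 0.34×15.6 = 18.618%
Difference = 18.618 − 29.6148 = -10.9968 pp.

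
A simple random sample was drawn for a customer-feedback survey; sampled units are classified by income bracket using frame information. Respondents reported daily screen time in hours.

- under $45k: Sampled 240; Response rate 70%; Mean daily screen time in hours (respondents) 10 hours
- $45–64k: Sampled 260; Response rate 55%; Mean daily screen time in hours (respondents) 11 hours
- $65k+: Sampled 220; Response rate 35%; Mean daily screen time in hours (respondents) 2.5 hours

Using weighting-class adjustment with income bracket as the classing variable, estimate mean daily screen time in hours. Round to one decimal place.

With weight = n_sampled/n_responded per class, the weighted class total is n_sampled:
  under $45k: 240 × 10 = 2400
  $45–64k: 260 × 11 = 2860
  $65k+: 220 × 2.5 = 550
Adjusted estimate = 5810 / 720 = 8.06944 → 8.1.

8.1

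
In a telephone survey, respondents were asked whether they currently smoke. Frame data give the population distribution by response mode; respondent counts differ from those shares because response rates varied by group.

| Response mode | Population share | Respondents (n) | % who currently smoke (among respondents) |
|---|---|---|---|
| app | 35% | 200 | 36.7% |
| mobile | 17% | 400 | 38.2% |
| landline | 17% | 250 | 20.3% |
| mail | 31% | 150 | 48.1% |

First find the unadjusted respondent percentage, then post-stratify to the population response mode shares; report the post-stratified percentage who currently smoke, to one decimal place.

37.7%

Naive respondent-only estimate (weights = respondent counts):
  (200/1000)×36.7 + (400/1000)×38.2 + (250/1000)×20.3 + (150/1000)×48.1 = 34.91%
Post-stratifying to population shares instead:
  0.35×36.7 + 0.17×38.2 + 0.17×20.3 + 0.31×48.1 = 37.701%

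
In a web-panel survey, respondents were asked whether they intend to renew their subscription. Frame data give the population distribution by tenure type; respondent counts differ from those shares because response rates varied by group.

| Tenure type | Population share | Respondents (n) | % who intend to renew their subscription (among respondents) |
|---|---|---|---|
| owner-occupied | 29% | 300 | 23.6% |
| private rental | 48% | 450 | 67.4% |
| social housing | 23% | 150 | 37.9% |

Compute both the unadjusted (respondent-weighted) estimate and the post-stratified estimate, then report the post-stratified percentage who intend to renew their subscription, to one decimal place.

47.9%

Unadjusted (pooled respondent) estimate weights by respondent counts:
  (300/900)×23.6 + (450/900)×67.4 + (150/900)×37.9 = 47.8833%
Post-stratified estimate weights by population shares:
  0.29×23.6 + 0.48×67.4 + 0.23×37.9 = 47.913%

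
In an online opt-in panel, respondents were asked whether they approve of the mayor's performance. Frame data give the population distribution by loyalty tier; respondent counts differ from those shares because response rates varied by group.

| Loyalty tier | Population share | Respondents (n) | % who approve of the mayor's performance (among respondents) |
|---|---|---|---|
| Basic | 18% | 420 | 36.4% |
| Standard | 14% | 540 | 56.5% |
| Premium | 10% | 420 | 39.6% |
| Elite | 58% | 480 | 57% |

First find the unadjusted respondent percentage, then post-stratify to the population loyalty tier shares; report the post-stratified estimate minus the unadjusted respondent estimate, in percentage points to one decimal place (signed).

Naive respondent-only estimate (weights = respondent counts):
  (420/1860)×36.4 + (540/1860)×56.5 + (420/1860)×39.6 + (480/1860)×57 = 48.2742%
Post-stratified estimate weights by population shares:
  0.18×36.4 + 0.14×56.5 + 0.1×39.6 + 0.58×57 = 51.482%
Difference = 51.482 − 48.2742 = 3.2078 pp.

+3.2 percentage points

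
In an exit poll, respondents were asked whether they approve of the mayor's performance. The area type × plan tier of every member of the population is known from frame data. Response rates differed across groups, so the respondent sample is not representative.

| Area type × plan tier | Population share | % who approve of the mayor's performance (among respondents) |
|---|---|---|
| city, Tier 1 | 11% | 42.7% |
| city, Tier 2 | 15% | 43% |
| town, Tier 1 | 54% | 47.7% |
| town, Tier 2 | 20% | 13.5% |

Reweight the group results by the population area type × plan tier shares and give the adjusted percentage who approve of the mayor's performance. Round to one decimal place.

Each cell contributes population-share × respondent value:
  city, Tier 1: 0.11 × 42.7 = 4.697
  city, Tier 2: 0.15 × 43 = 6.45
  town, Tier 1: 0.54 × 47.7 = 25.758
  town, Tier 2: 0.2 × 13.5 = 2.7
Post-stratified estimate = 39.605 → 39.6%.

39.6%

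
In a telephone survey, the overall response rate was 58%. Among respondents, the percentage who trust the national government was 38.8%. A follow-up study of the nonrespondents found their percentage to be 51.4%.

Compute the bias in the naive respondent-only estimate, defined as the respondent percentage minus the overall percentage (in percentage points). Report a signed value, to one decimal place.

-5.3 percentage points

Nonresponse fraction = 1 − 0.58 = 0.42.
Bias = (nonresponse fraction) × (respondent percentage − nonrespondent percentage)
     = 0.42 × (38.8 − 51.4) = 0.42 × -12.6 = -5.292.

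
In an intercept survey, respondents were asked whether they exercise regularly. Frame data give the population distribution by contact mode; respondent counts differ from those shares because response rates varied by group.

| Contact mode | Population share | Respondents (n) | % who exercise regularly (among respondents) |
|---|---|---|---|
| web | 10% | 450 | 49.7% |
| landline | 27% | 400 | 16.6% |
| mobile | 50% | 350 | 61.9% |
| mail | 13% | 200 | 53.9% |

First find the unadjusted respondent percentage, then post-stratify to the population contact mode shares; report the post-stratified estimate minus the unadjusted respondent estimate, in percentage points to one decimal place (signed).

+3.5 percentage points

Naive respondent-only estimate (weights = respondent counts):
  (450/1400)×49.7 + (400/1400)×16.6 + (350/1400)×61.9 + (200/1400)×53.9 = 43.8929%
Reweighting by population contact mode shares:
  0.1×49.7 + 0.27×16.6 + 0.5×61.9 + 0.13×53.9 = 47.409%
Difference = 47.409 − 43.8929 = 3.5161 pp.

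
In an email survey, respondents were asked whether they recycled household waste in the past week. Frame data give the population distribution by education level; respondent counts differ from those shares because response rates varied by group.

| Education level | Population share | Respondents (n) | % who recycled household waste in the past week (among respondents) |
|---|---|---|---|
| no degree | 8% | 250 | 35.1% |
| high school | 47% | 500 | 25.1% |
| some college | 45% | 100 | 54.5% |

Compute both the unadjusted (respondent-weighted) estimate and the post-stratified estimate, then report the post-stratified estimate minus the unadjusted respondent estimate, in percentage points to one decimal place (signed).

+7.6 percentage points

Naive respondent-only estimate (weights = respondent counts):
  (250/850)×35.1 + (500/850)×25.1 + (100/850)×54.5 = 31.5%
Post-stratifying to population shares instead:
  0.08×35.1 + 0.47×25.1 + 0.45×54.5 = 39.13%
Difference = 39.13 − 31.5 = 7.63 pp.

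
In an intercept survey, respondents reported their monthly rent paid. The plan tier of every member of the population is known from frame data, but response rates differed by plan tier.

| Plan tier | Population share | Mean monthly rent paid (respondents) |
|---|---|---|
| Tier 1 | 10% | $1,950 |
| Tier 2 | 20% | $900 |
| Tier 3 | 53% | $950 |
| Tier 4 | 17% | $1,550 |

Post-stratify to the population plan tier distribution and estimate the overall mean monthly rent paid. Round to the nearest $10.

Each cell contributes population-share × respondent value:
  Tier 1: 0.1 × 1950 = 195
  Tier 2: 0.2 × 900 = 180
  Tier 3: 0.53 × 950 = 503.5
  Tier 4: 0.17 × 1550 = 263.5
Post-stratified estimate = 1142 → $1,140.

$1,140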